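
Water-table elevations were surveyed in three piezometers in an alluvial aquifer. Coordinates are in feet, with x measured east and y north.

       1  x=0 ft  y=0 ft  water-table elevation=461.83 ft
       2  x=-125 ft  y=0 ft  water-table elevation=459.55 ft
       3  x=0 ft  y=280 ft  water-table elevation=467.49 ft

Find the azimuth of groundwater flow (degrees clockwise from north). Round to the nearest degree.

∂h/∂x = (459.55 − 461.83) / (-125 − 0) = +0.01824
∂h/∂y = (467.49 − 461.83) / (280 − 0) = +0.02021
Flow direction (−∇h) has components (-0.01824 E, -0.02021 N).
Azimuth = atan2(E, N) = atan2(-0.01824, -0.02021) = 222.1° ≈ 222°.

222°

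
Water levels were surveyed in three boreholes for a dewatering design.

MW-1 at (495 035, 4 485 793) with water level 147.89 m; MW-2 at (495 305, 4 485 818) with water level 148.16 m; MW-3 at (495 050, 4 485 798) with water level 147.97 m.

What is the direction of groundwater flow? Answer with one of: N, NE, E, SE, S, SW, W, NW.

S

With h = a·x + b·y + c and MW-1 as origin, the differences give:
  270·a + 25·b = +0.27
  15·a + 5·b = +0.08
Eliminate b (×5 and ×25, subtract): 975·a = -0.650 → a = ∂h/∂x = -0.0006667
Back-substitute: b = ∂h/∂y = +0.01800.
Flow = −∇h = (+0.0006667 east, -0.01800 north), which points south.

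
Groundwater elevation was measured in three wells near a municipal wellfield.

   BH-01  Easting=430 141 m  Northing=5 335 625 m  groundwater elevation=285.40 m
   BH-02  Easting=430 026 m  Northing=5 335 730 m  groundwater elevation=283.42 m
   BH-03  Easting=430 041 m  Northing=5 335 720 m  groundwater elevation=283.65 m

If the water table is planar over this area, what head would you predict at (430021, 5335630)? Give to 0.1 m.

Differences from BH-01: to BH-02 (Δx, Δy, Δh) = (-115, 105, -1.98); to BH-03 = (-100, 95, -1.75).
Determinant of the coordinate differences = (-115)·95 − (-100)·105 = -425.
∂h/∂x = [(-1.98)·95 − (-1.75)·105] / -425 = +0.01024
∂h/∂y = [(-115)·(-1.75) − (-100)·(-1.98)] / -425 = -0.007647
h(430021, 5335630) = 285.40 + (+0.01024)·(-120) + (-0.007647)·(5) = 285.40 -1.228 -0.038 = 284.134 m.

284.1 m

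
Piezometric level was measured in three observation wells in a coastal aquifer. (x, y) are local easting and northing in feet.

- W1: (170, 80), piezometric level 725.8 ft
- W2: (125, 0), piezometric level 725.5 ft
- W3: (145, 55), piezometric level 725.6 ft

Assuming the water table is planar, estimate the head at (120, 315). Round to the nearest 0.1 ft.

Taking W1 as reference: W2−W1 = (-45, -80, -0.3); W3−W1 = (-25, -25, -0.2).
Determinant of the coordinate differences = (-45)·(-25) − (-25)·(-80) = -875.
∂h/∂x = [(-0.3)·(-25) − (-0.2)·(-80)] / -875 = +0.009714
∂h/∂y = [(-45)·(-0.2) − (-25)·(-0.3)] / -875 = -0.001714
h(120, 315) = 725.8 + (+0.009714)·(-50) + (-0.001714)·(235) = 725.8 -0.486 -0.403 = 724.911 ft.

724.9 ft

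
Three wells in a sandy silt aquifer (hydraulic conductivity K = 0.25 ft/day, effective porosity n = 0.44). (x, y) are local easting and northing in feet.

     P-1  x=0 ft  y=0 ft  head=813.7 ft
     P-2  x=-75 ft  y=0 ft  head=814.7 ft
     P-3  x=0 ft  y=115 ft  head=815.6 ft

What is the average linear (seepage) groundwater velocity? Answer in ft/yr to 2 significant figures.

∂h/∂x = (814.7 − 813.7) / (-75 − 0) = -0.01333
∂h/∂y = (815.6 − 813.7) / (115 − 0) = +0.01652
|∇h| = √(-0.01333² + 0.01652²) = 0.02123
Seepage velocity v = K·i/n = 0.25 × 0.02123 / 0.44 = 0.01206 ft/day = 4.405 ft/yr.

4.4 ft/yr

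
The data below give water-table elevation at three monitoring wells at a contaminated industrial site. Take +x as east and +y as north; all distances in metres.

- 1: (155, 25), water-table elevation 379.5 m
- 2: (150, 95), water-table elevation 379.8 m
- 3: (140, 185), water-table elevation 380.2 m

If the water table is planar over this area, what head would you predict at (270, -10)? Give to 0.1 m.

With h = a·x + b·y + c and 1 as origin, the differences give:
  (-5)·a + 70·b = +0.3
  (-15)·a + 160·b = +0.7
Eliminate b (×160 and ×70, subtract): 250·a = -1.00 → a = ∂h/∂x = -0.004000
Back-substitute: b = ∂h/∂y = +0.004000.
h(270, -10) = 379.5 + (-0.004000)·(115) + (+0.004000)·(-35) = 379.5 -0.460 -0.140 = 378.900 m.

378.9 m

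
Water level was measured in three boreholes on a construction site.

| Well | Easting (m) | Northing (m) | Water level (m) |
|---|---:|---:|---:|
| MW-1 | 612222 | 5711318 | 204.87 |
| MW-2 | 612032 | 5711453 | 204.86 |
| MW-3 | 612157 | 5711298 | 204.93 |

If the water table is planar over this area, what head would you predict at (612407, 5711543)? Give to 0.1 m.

Differences from MW-1: to MW-2 (Δx, Δy, Δh) = (-190, 135, -0.01); to MW-3 = (-65, -20, +0.06).
Determinant of the coordinate differences = (-190)·(-20) − (-65)·135 = 12575.
∂h/∂x = [(-0.01)·(-20) − (+0.06)·135] / 12575 = -0.0006282
∂h/∂y = [(-190)·(+0.06) − (-65)·(-0.01)] / 12575 = -0.0009583
h(612407, 5711543) = 204.87 + (-0.0006282)·(185) + (-0.0009583)·(225) = 204.87 -0.116 -0.216 = 204.538 m.

204.5 m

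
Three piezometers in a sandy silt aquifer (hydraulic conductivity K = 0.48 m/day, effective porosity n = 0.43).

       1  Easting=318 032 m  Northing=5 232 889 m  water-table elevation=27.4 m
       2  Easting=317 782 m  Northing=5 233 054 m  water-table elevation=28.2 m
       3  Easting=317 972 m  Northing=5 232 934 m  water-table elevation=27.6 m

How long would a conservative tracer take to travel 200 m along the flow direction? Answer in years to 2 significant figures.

With h = a·x + b·y + c and 1 as origin, the differences give:
  (-250)·a + 165·b = +0.8
  (-60)·a + 45·b = +0.2
Eliminate b (×45 and ×165, subtract): -1350·a = 3.00 → a = ∂h/∂x = -0.002222
Back-substitute: b = ∂h/∂y = +0.001481.
|∇h| = √(-0.002222² + 0.001481²) = 0.00267
Seepage velocity v = K·i/n = 0.48 × 0.00267 / 0.43 = 0.00298 m/day.
t = 200 / 0.00298 = 6.711e+04 days = 184 years.

180 years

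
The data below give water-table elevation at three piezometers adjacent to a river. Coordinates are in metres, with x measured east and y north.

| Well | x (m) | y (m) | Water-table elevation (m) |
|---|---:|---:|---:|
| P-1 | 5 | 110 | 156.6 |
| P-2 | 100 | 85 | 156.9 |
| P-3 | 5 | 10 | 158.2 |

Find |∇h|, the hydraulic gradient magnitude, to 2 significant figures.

0.016

Taking P-1 as reference: P-2−P-1 = (95, -25, +0.3); P-3−P-1 = (0, -100, +1.6).
Solve a·Δx + b·Δy = Δh: det = 95·(-100) − 0·(-25) = -9500.
∂h/∂x = [(+0.3)·(-100) − (+1.6)·(-25)] / -9500 = -0.001053
∂h/∂y = [95·(+1.6) − 0·(+0.3)] / -9500 = -0.01600
|∇h| = √(-0.001053² + -0.01600²) = 0.01603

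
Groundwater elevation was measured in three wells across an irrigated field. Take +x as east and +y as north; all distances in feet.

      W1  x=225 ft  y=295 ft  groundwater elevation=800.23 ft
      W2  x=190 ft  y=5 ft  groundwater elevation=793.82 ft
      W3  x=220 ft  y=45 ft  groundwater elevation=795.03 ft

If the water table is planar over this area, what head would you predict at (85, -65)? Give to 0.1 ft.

791.0 ft

Three-point gradient (reference W1): Δ to W2 = (-35, -290, -6.41), Δ to W3 = (-5, -250, -5.20).
∂h/∂x = +0.01295, ∂h/∂y = +0.02054 (det = 7300).
h(85, -65) = 800.23 + (+0.01295)·(-140) + (+0.02054)·(-360) = 800.23 -1.812 -7.395 = 791.023 ft.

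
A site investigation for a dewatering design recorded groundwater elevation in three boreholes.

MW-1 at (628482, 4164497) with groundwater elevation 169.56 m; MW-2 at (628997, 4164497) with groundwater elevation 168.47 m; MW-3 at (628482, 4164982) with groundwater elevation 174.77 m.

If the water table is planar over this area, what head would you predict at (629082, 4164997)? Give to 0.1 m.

∂h/∂x = (168.47 − 169.56) / (628997 − 628482) = -0.002117
∂h/∂y = (174.77 − 169.56) / (4164982 − 4164497) = +0.01074
h(629082, 4164997) = 169.56 + (-0.002117)·(600) + (+0.01074)·(500) = 169.56 -1.270 +5.371 = 173.661 m.

173.7 m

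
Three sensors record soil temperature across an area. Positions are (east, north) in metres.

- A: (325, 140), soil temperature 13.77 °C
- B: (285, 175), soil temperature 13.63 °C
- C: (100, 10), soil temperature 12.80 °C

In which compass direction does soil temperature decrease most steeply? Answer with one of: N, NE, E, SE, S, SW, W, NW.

W

Three-point gradient (reference A): Δ to B = (-40, 35, -0.14), Δ to C = (-225, -130, -0.97).
∂T/∂x = +0.003989, ∂T/∂y = +0.0005583 (det = 13075).
Steepest decrease is along −∇f = (-0.003989 E, -0.0005583 N) → west.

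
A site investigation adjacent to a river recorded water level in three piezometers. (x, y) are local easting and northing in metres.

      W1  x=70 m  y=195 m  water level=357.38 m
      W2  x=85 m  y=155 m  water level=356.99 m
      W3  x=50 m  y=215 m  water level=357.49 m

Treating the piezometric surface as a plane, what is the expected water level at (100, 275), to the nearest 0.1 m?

Differences from W1: to W2 (Δx, Δy, Δh) = (15, -40, -0.39); to W3 = (-20, 20, +0.11).
Solve a·Δx + b·Δy = Δh: det = 15·20 − (-20)·(-40) = -500.
∂h/∂x = [(-0.39)·20 − (+0.11)·(-40)] / -500 = +0.006800
∂h/∂y = [15·(+0.11) − (-20)·(-0.39)] / -500 = +0.01230
h(100, 275) = 357.38 + (+0.006800)·(30) + (+0.01230)·(80) = 357.38 +0.204 +0.984 = 358.568 m.

358.6 m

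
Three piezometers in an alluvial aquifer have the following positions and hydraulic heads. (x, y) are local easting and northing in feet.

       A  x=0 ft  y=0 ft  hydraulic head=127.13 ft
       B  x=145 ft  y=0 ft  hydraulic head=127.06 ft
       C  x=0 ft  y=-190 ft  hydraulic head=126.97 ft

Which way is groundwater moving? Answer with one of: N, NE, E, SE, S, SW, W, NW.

∂h/∂x = (127.06 − 127.13) / (145 − 0) = -0.0004828
∂h/∂y = (126.97 − 127.13) / (-190 − 0) = +0.0008421
Flow = −∇h = (+0.0004828 east, -0.0008421 north), which points southeast.

SE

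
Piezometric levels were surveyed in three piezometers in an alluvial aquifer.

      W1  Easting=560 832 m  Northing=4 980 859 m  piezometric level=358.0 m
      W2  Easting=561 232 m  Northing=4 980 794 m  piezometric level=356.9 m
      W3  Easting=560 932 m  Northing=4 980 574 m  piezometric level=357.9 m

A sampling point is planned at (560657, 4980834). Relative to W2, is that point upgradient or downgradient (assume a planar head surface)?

upgradient

With h = a·x + b·y + c and W1 as origin, the differences give:
  400·a + (-65)·b = -1.1
  100·a + (-285)·b = -0.1
Eliminate b (×(-285) and ×(-65), subtract): -107500·a = 307.00 → a = ∂h/∂x = -0.002856
Back-substitute: b = ∂h/∂y = -0.0006512.
Head at (560657, 4980834) = 358.0 + (-0.002856)·(-175) + (-0.0006512)·(-25) = 358.52 m.
That is higher than the 356.9 m at W2, so the point is upgradient.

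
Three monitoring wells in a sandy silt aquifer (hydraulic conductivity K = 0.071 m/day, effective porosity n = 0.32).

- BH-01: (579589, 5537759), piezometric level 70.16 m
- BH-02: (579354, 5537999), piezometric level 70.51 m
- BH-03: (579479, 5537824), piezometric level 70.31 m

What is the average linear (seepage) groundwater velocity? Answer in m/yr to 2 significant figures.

With h = a·x + b·y + c and BH-01 as origin, the differences give:
  (-235)·a + 240·b = +0.35
  (-110)·a + 65·b = +0.15
Eliminate b (×65 and ×240, subtract): 11125·a = -13.250 → a = ∂h/∂x = -0.001191
Back-substitute: b = ∂h/∂y = +0.0002921.
|∇h| = √(-0.001191² + 0.0002921²) = 0.001226
Seepage velocity v = K·i/n = 0.071 × 0.001226 / 0.32 = 0.000272 m/day = 0.09935 m/yr.

0.099 m/yr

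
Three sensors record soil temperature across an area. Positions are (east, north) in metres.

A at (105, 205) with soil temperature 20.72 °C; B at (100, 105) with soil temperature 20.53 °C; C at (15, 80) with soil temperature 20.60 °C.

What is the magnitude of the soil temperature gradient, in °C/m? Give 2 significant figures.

0.0024 °C/m

Taking A as reference: B−A = (-5, -100, -0.19); C−A = (-90, -125, -0.12).
Solve a·Δx + b·Δy = ΔT: det = (-5)·(-125) − (-90)·(-100) = -8375.
∂T/∂x = [(-0.19)·(-125) − (-0.12)·(-100)] / -8375 = -0.001403
∂T/∂y = [(-5)·(-0.12) − (-90)·(-0.19)] / -8375 = +0.001970
|∇f| = √(-0.001403² + 0.001970²) = 0.002419 °C/m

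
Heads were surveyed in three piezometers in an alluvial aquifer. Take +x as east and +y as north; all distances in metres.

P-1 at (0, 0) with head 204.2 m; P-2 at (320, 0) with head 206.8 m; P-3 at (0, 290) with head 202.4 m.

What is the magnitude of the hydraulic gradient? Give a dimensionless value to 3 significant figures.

0.0102

∂h/∂x = (206.8 − 204.2) / (320 − 0) = +0.008125
∂h/∂y = (202.4 − 204.2) / (290 − 0) = -0.006207
|∇h| = √(0.008125² + -0.006207²) = 0.01022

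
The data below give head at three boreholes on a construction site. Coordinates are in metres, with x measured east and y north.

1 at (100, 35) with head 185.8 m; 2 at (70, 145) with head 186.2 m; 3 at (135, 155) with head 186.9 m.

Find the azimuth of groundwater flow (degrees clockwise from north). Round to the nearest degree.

Three-point gradient (reference 1): Δ to 2 = (-30, 110, +0.4), Δ to 3 = (35, 120, +1.1).
∂h/∂x = +0.009799, ∂h/∂y = +0.006309 (det = -7450).
Flow direction (−∇h) has components (-0.009799 E, -0.006309 N).
Azimuth = atan2(E, N) = atan2(-0.009799, -0.006309) = 237.2° ≈ 237°.

237°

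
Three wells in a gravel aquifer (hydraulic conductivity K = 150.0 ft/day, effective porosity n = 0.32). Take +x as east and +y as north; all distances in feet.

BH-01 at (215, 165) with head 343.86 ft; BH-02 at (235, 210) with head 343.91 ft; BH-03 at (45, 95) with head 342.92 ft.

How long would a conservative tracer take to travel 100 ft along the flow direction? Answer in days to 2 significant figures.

33 days

Taking BH-01 as reference: BH-02−BH-01 = (20, 45, +0.05); BH-03−BH-01 = (-170, -70, -0.94).
Solve a·Δx + b·Δy = Δh: det = 20·(-70) − (-170)·45 = 6250.
∂h/∂x = [(+0.05)·(-70) − (-0.94)·45] / 6250 = +0.006208
∂h/∂y = [20·(-0.94) − (-170)·(+0.05)] / 6250 = -0.001648
|∇h| = √(0.006208² + -0.001648²) = 0.006423
Seepage velocity v = K·i/n = 150.0 × 0.006423 / 0.32 = 3.011 ft/day.
t = 100 / 3.011 = 33.21 days.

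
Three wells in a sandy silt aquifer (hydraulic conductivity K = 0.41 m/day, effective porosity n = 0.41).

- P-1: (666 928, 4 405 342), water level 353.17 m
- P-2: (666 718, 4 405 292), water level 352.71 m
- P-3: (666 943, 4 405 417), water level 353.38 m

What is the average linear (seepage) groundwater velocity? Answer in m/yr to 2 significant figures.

1.1 m/yr

Taking P-1 as reference: P-2−P-1 = (-210, -50, -0.46); P-3−P-1 = (15, 75, +0.21).
Determinant of the coordinate differences = (-210)·75 − 15·(-50) = -15000.
∂h/∂x = [(-0.46)·75 − (+0.21)·(-50)] / -15000 = +0.001600
∂h/∂y = [(-210)·(+0.21) − 15·(-0.46)] / -15000 = +0.002480
|∇h| = √(0.001600² + 0.002480²) = 0.002951
Seepage velocity v = K·i/n = 0.41 × 0.002951 / 0.41 = 0.002951 m/day = 1.078 m/yr.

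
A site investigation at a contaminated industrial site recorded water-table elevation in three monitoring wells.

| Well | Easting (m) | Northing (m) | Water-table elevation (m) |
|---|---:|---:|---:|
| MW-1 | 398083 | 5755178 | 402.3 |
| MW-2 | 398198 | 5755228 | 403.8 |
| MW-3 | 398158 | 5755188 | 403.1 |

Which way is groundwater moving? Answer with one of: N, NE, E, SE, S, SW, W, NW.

SW

Taking MW-1 as reference: MW-2−MW-1 = (115, 50, +1.5); MW-3−MW-1 = (75, 10, +0.8).
Solve a·Δx + b·Δy = Δh: det = 115·10 − 75·50 = -2600.
∂h/∂x = [(+1.5)·10 − (+0.8)·50] / -2600 = +0.009615
∂h/∂y = [115·(+0.8) − 75·(+1.5)] / -2600 = +0.007885
Flow = −∇h = (-0.009615 east, -0.007885 north), which points southwest.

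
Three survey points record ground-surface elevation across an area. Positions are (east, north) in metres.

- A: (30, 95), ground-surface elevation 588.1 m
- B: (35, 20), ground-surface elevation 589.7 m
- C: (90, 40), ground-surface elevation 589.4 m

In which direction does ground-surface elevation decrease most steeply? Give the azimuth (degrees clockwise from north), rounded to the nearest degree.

Differences from A: to B (Δx, Δy, Δh) = (5, -75, +1.6); to C = (60, -55, +1.3).
Determinant of the coordinate differences = 5·(-55) − 60·(-75) = 4225.
∂z/∂x = [(+1.6)·(-55) − (+1.3)·(-75)] / 4225 = +0.002249
∂z/∂y = [5·(+1.3) − 60·(+1.6)] / 4225 = -0.02118
Steepest decrease is along −∇f: components (-0.002249 E, +0.02118 N).
Azimuth = atan2(-0.002249, +0.02118) = 353.9° ≈ 354°.

354°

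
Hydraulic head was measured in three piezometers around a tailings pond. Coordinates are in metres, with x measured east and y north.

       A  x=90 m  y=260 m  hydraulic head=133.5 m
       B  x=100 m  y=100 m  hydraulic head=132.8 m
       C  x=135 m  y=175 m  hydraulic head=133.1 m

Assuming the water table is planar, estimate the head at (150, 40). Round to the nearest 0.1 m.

132.5 m

Differences from A: to B (Δx, Δy, Δh) = (10, -160, -0.7); to C = (45, -85, -0.4).
Solve a·Δx + b·Δy = Δh: det = 10·(-85) − 45·(-160) = 6350.
∂h/∂x = [(-0.7)·(-85) − (-0.4)·(-160)] / 6350 = -0.0007087
∂h/∂y = [10·(-0.4) − 45·(-0.7)] / 6350 = +0.004331
h(150, 40) = 133.5 + (-0.0007087)·(60) + (+0.004331)·(-220) = 133.5 -0.043 -0.953 = 132.505 m.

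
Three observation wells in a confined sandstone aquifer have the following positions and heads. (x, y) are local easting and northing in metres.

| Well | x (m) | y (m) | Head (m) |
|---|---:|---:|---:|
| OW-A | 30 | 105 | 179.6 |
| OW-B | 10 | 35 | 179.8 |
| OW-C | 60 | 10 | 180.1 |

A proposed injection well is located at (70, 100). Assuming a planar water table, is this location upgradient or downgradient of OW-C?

downgradient

Differences from OW-A: to OW-B (Δx, Δy, Δh) = (-20, -70, +0.2); to OW-C = (30, -95, +0.5).
Solve a·Δx + b·Δy = Δh: det = (-20)·(-95) − 30·(-70) = 4000.
∂h/∂x = [(+0.2)·(-95) − (+0.5)·(-70)] / 4000 = +0.004000
∂h/∂y = [(-20)·(+0.5) − 30·(+0.2)] / 4000 = -0.004000
Head at (70, 100) = 179.6 + (+0.004000)·(40) + (-0.004000)·(-5) = 179.78 m.
That is lower than the 180.1 m at OW-C, so the point is downgradient.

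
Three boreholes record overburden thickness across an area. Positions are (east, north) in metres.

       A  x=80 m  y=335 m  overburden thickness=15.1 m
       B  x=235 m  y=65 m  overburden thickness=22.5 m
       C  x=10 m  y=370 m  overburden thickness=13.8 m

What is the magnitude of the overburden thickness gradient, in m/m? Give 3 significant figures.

Three-point gradient (reference A): Δ to B = (155, -270, +7.4), Δ to C = (-70, 35, -1.3).
∂d/∂x = +0.006827, ∂d/∂y = -0.02349 (det = -13475).
|∇f| = √(0.006827² + -0.02349²) = 0.02446 m/m

0.0245 m/m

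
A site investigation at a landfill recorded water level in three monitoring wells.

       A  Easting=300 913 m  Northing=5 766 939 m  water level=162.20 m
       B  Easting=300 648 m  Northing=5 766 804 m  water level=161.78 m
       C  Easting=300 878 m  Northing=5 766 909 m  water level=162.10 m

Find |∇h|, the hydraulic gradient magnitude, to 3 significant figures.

0.00367

Taking A as reference: B−A = (-265, -135, -0.42); C−A = (-35, -30, -0.10).
Solve a·Δx + b·Δy = Δh: det = (-265)·(-30) − (-35)·(-135) = 3225.
∂h/∂x = [(-0.42)·(-30) − (-0.10)·(-135)] / 3225 = -0.0002791
∂h/∂y = [(-265)·(-0.10) − (-35)·(-0.42)] / 3225 = +0.003659
|∇h| = √(-0.0002791² + 0.003659²) = 0.00367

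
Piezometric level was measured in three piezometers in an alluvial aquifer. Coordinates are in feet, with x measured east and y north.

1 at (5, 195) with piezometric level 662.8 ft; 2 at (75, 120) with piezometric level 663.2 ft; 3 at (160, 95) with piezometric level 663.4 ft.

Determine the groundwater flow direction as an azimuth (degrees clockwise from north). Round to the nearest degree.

With h = a·x + b·y + c and 1 as origin, the differences give:
  70·a + (-75)·b = +0.4
  155·a + (-100)·b = +0.6
Eliminate b (×(-100) and ×(-75), subtract): 4625·a = 5.00 → a = ∂h/∂x = +0.001081
Back-substitute: b = ∂h/∂y = -0.004324.
Flow direction (−∇h) has components (-0.001081 E, +0.004324 N).
Azimuth = atan2(E, N) = atan2(-0.001081, +0.004324) = 346.0° ≈ 346°.

346°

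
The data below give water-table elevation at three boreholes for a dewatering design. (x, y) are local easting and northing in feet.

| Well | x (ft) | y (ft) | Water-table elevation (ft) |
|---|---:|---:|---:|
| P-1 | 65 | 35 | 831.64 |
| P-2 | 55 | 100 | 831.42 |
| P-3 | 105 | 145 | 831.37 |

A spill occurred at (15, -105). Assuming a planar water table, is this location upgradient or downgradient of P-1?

Taking P-1 as reference: P-2−P-1 = (-10, 65, -0.22); P-3−P-1 = (40, 110, -0.27).
Solve a·Δx + b·Δy = Δh: det = (-10)·110 − 40·65 = -3700.
∂h/∂x = [(-0.22)·110 − (-0.27)·65] / -3700 = +0.001797
∂h/∂y = [(-10)·(-0.27) − 40·(-0.22)] / -3700 = -0.003108
Head at (15, -105) = 831.64 + (+0.001797)·(-50) + (-0.003108)·(-140) = 831.99 ft.
That is higher than the 831.64 ft at P-1, so the point is upgradient.

upgradient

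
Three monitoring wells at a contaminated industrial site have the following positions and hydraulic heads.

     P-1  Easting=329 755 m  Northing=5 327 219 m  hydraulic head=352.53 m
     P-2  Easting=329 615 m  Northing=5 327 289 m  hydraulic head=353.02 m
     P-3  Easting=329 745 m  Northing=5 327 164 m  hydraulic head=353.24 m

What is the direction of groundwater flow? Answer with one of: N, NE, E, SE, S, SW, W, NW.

NE

Differences from P-1: to P-2 (Δx, Δy, Δh) = (-140, 70, +0.49); to P-3 = (-10, -55, +0.71).
Determinant of the coordinate differences = (-140)·(-55) − (-10)·70 = 8400.
∂h/∂x = [(+0.49)·(-55) − (+0.71)·70] / 8400 = -0.009125
∂h/∂y = [(-140)·(+0.71) − (-10)·(+0.49)] / 8400 = -0.01125
Flow = −∇h = (+0.009125 east, +0.01125 north), which points northeast.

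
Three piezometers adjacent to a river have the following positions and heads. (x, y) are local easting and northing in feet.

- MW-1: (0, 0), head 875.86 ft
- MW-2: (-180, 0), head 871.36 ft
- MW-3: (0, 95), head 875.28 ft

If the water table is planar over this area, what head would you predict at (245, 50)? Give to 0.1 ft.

881.7 ft

∂h/∂x = (871.36 − 875.86) / (-180 − 0) = +0.02500
∂h/∂y = (875.28 − 875.86) / (95 − 0) = -0.006105
h(245, 50) = 875.86 + (+0.02500)·(245) + (-0.006105)·(50) = 875.86 +6.125 -0.305 = 881.680 ft.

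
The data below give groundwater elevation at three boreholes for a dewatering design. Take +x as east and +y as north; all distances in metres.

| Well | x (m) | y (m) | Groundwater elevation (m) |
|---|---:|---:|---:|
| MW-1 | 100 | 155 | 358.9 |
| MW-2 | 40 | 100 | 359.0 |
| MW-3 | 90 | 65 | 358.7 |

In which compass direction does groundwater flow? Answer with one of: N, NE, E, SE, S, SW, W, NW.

SE

Three-point gradient (reference MW-1): Δ to MW-2 = (-60, -55, +0.1), Δ to MW-3 = (-10, -90, -0.2).
∂h/∂x = -0.004124, ∂h/∂y = +0.002680 (det = 4850).
Flow = −∇h = (+0.004124 east, -0.002680 north), which points southeast.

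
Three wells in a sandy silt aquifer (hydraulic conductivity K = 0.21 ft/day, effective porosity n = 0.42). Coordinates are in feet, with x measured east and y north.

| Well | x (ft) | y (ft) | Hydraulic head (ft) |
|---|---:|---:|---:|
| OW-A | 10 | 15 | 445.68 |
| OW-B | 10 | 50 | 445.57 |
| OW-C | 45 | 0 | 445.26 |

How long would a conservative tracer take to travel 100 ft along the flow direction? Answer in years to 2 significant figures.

40 years

Differences from OW-A: to OW-B (Δx, Δy, Δh) = (0, 35, -0.11); to OW-C = (35, -15, -0.42).
Solve a·Δx + b·Δy = Δh: det = 0·(-15) − 35·35 = -1225.
∂h/∂x = [(-0.11)·(-15) − (-0.42)·35] / -1225 = -0.01335
∂h/∂y = [0·(-0.42) − 35·(-0.11)] / -1225 = -0.003143
|∇h| = √(-0.01335² + -0.003143²) = 0.01371
Seepage velocity v = K·i/n = 0.21 × 0.01371 / 0.42 = 0.006855 ft/day.
t = 100 / 0.006855 = 1.459e+04 days = 39.9 years.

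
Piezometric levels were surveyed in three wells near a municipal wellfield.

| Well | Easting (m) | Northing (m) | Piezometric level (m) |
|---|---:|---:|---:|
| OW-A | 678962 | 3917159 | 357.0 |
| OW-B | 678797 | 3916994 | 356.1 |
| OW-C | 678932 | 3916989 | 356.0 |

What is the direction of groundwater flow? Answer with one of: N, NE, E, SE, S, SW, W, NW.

Differences from OW-A: to OW-B (Δx, Δy, Δh) = (-165, -165, -0.9); to OW-C = (-30, -170, -1.0).
Solve a·Δx + b·Δy = Δh: det = (-165)·(-170) − (-30)·(-165) = 23100.
∂h/∂x = [(-0.9)·(-170) − (-1.0)·(-165)] / 23100 = -0.0005195
∂h/∂y = [(-165)·(-1.0) − (-30)·(-0.9)] / 23100 = +0.005974
Flow = −∇h = (+0.0005195 east, -0.005974 north), which points south.

S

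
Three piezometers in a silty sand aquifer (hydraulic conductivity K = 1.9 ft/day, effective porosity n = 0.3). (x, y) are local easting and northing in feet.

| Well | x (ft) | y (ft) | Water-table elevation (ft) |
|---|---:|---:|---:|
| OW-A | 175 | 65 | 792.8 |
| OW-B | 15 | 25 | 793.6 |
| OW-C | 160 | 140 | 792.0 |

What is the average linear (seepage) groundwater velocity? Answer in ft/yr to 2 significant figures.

Three-point gradient (reference OW-A): Δ to OW-B = (-160, -40, +0.8), Δ to OW-C = (-15, 75, -0.8).
∂h/∂x = -0.002222, ∂h/∂y = -0.01111 (det = -12600).
|∇h| = √(-0.002222² + -0.01111²) = 0.01133
Seepage velocity v = K·i/n = 1.9 × 0.01133 / 0.3 = 0.07176 ft/day = 26.21 ft/yr.

26 ft/yr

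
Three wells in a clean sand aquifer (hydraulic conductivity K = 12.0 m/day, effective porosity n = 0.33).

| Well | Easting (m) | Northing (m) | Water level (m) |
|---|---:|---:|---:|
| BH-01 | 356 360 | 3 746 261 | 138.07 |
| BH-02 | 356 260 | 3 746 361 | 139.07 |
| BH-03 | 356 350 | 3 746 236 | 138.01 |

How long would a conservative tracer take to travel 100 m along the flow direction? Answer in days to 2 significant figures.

390 days

With h = a·x + b·y + c and BH-01 as origin, the differences give:
  (-100)·a + 100·b = +1.00
  (-10)·a + (-25)·b = -0.06
Eliminate b (×(-25) and ×100, subtract): 3500·a = -19.000 → a = ∂h/∂x = -0.005429
Back-substitute: b = ∂h/∂y = +0.004571.
|∇h| = √(-0.005429² + 0.004571²) = 0.007097
Seepage velocity v = K·i/n = 12.0 × 0.007097 / 0.33 = 0.2581 m/day.
t = 100 / 0.2581 = 387.4 days.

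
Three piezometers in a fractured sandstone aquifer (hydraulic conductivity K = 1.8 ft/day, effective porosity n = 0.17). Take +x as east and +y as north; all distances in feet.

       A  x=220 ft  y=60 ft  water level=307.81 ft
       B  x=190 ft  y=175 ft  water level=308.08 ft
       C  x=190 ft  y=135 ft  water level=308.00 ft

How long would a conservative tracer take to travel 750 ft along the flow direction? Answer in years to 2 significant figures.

81 years

Taking A as reference: B−A = (-30, 115, +0.27); C−A = (-30, 75, +0.19).
Solve a·Δx + b·Δy = Δh: det = (-30)·75 − (-30)·115 = 1200.
∂h/∂x = [(+0.27)·75 − (+0.19)·115] / 1200 = -0.001333
∂h/∂y = [(-30)·(+0.19) − (-30)·(+0.27)] / 1200 = +0.002000
|∇h| = √(-0.001333² + 0.002000²) = 0.002404
Seepage velocity v = K·i/n = 1.8 × 0.002404 / 0.17 = 0.02545 ft/day.
t = 750 / 0.02545 = 2.947e+04 days = 80.7 years.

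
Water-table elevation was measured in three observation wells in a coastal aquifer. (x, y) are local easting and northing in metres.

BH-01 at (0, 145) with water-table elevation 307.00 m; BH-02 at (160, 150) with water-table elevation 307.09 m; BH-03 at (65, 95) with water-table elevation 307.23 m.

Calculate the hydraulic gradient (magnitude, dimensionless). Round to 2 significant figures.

0.0038

Differences from BH-01: to BH-02 (Δx, Δy, Δh) = (160, 5, +0.09); to BH-03 = (65, -50, +0.23).
Solve a·Δx + b·Δy = Δh: det = 160·(-50) − 65·5 = -8325.
∂h/∂x = [(+0.09)·(-50) − (+0.23)·5] / -8325 = +0.0006787
∂h/∂y = [160·(+0.23) − 65·(+0.09)] / -8325 = -0.003718
|∇h| = √(0.0006787² + -0.003718²) = 0.003779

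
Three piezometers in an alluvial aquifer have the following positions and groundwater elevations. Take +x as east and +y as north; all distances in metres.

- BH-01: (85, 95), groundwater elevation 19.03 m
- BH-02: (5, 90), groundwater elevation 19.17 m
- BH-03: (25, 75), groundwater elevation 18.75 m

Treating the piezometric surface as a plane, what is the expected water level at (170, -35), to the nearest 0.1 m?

15.7 m

Differences from BH-01: to BH-02 (Δx, Δy, Δh) = (-80, -5, +0.14); to BH-03 = (-60, -20, -0.28).
Solve a·Δx + b·Δy = Δh: det = (-80)·(-20) − (-60)·(-5) = 1300.
∂h/∂x = [(+0.14)·(-20) − (-0.28)·(-5)] / 1300 = -0.003231
∂h/∂y = [(-80)·(-0.28) − (-60)·(+0.14)] / 1300 = +0.02369
h(170, -35) = 19.03 + (-0.003231)·(85) + (+0.02369)·(-130) = 19.03 -0.275 -3.080 = 15.675 m.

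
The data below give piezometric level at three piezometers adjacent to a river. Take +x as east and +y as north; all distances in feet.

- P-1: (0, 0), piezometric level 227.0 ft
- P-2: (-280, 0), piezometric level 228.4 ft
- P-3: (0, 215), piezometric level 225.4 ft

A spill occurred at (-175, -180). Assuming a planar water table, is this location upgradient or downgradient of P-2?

∂h/∂x = (228.4 − 227.0) / (-280 − 0) = -0.005000
∂h/∂y = (225.4 − 227.0) / (215 − 0) = -0.007442
Head at (-175, -180) = 227.0 + (-0.005000)·(-175) + (-0.007442)·(-180) = 229.21 ft.
That is higher than the 228.4 ft at P-2, so the point is upgradient.

upgradient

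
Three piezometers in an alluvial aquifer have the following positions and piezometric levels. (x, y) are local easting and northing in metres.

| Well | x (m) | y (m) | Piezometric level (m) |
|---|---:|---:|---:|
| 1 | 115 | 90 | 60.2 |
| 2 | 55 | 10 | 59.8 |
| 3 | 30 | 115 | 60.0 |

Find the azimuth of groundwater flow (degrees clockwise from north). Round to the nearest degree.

230°

Differences from 1: to 2 (Δx, Δy, Δh) = (-60, -80, -0.4); to 3 = (-85, 25, -0.2).
Solve a·Δx + b·Δy = Δh: det = (-60)·25 − (-85)·(-80) = -8300.
∂h/∂x = [(-0.4)·25 − (-0.2)·(-80)] / -8300 = +0.003133
∂h/∂y = [(-60)·(-0.2) − (-85)·(-0.4)] / -8300 = +0.002651
Flow direction (−∇h) has components (-0.003133 E, -0.002651 N).
Azimuth = atan2(E, N) = atan2(-0.003133, -0.002651) = 229.8° ≈ 230°.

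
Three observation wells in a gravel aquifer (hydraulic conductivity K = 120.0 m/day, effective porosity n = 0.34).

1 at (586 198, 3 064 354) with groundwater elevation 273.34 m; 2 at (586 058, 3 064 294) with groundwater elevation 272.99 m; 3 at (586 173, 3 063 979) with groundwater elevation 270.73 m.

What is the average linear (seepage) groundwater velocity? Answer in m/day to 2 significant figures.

With h = a·x + b·y + c and 1 as origin, the differences give:
  (-140)·a + (-60)·b = -0.35
  (-25)·a + (-375)·b = -2.61
Eliminate b (×(-375) and ×(-60), subtract): 51000·a = -25.350 → a = ∂h/∂x = -0.0004971
Back-substitute: b = ∂h/∂y = +0.006993.
|∇h| = √(-0.0004971² + 0.006993²) = 0.007011
Seepage velocity v = K·i/n = 120.0 × 0.007011 / 0.34 = 2.474 m/day.

2.5 m/day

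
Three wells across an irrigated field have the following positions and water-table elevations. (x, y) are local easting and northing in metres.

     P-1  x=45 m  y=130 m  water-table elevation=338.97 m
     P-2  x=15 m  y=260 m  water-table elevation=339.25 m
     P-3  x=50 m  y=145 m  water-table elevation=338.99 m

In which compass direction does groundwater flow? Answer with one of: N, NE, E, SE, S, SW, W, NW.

SE

Three-point gradient (reference P-1): Δ to P-2 = (-30, 130, +0.28), Δ to P-3 = (5, 15, +0.02).
∂h/∂x = -0.001455, ∂h/∂y = +0.001818 (det = -1100).
Flow = −∇h = (+0.001455 east, -0.001818 north), which points southeast.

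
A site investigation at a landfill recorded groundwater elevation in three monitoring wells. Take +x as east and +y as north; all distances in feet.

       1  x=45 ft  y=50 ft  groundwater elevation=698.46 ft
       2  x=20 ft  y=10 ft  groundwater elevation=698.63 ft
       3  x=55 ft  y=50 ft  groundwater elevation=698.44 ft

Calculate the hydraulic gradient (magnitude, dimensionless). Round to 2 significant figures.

0.0036

Taking 1 as reference: 2−1 = (-25, -40, +0.17); 3−1 = (10, 0, -0.02).
Solve a·Δx + b·Δy = Δh: det = (-25)·0 − 10·(-40) = 400.
∂h/∂x = [(+0.17)·0 − (-0.02)·(-40)] / 400 = -0.002000
∂h/∂y = [(-25)·(-0.02) − 10·(+0.17)] / 400 = -0.003000
|∇h| = √(-0.002000² + -0.003000²) = 0.003606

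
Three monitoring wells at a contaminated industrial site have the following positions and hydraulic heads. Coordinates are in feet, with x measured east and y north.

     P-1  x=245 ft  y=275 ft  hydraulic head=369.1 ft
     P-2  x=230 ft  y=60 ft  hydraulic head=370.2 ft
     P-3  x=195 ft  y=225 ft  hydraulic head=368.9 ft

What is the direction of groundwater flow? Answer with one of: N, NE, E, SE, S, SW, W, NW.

With h = a·x + b·y + c and P-1 as origin, the differences give:
  (-15)·a + (-215)·b = +1.1
  (-50)·a + (-50)·b = -0.2
Eliminate b (×(-50) and ×(-215), subtract): -10000·a = -98.00 → a = ∂h/∂x = +0.009800
Back-substitute: b = ∂h/∂y = -0.005800.
Flow = −∇h = (-0.009800 east, +0.005800 north), which points northwest.

NW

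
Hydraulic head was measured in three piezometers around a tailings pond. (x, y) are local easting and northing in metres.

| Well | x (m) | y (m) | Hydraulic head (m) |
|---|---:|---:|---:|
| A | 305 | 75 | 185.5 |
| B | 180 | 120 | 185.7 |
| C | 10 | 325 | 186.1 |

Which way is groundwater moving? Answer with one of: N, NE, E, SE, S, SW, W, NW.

With h = a·x + b·y + c and A as origin, the differences give:
  (-125)·a + 45·b = +0.2
  (-295)·a + 250·b = +0.6
Eliminate b (×250 and ×45, subtract): -17975·a = 23.00 → a = ∂h/∂x = -0.001280
Back-substitute: b = ∂h/∂y = +0.0008901.
Flow = −∇h = (+0.001280 east, -0.0008901 north), which points southeast.

SE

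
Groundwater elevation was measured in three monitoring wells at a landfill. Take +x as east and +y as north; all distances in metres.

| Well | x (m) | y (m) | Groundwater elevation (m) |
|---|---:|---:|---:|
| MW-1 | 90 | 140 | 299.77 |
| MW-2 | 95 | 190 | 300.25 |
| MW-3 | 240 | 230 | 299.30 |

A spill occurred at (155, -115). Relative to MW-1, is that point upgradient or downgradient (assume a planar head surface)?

With h = a·x + b·y + c and MW-1 as origin, the differences give:
  5·a + 50·b = +0.48
  150·a + 90·b = -0.47
Eliminate b (×90 and ×50, subtract): -7050·a = 66.700 → a = ∂h/∂x = -0.009461
Back-substitute: b = ∂h/∂y = +0.01055.
Head at (155, -115) = 299.77 + (-0.009461)·(65) + (+0.01055)·(-255) = 296.47 m.
That is lower than the 299.77 m at MW-1, so the point is downgradient.

downgradient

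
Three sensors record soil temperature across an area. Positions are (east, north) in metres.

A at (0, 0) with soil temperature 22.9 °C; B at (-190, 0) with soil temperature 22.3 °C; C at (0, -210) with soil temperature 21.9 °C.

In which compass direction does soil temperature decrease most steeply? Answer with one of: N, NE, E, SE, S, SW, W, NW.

∂T/∂x = (22.3 − 22.9) / (-190 − 0) = +0.003158
∂T/∂y = (21.9 − 22.9) / (-210 − 0) = +0.004762
Steepest decrease is along −∇f = (-0.003158 E, -0.004762 N) → southwest.

SW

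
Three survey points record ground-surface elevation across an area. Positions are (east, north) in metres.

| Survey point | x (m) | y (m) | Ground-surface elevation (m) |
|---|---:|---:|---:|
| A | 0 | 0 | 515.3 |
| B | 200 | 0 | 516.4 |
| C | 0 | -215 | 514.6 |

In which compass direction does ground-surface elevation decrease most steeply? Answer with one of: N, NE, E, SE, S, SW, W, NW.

∂z/∂x = (516.4 − 515.3) / (200 − 0) = +0.005500
∂z/∂y = (514.6 − 515.3) / (-215 − 0) = +0.003256
Steepest decrease is along −∇f = (-0.005500 E, -0.003256 N) → southwest.

SW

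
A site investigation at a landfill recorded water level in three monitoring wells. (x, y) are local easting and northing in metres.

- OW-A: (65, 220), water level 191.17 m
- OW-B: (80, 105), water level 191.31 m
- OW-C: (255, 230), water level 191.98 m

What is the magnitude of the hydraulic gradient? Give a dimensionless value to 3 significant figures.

0.00435

With h = a·x + b·y + c and OW-A as origin, the differences give:
  15·a + (-115)·b = +0.14
  190·a + 10·b = +0.81
Eliminate b (×10 and ×(-115), subtract): 22000·a = 94.550 → a = ∂h/∂x = +0.004298
Back-substitute: b = ∂h/∂y = -0.0006568.
|∇h| = √(0.004298² + -0.0006568²) = 0.004348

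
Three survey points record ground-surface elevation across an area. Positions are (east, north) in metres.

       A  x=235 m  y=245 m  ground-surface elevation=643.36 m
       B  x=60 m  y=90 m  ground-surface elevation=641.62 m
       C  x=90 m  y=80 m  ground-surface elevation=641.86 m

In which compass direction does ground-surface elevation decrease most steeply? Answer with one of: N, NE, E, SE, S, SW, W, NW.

W

With z = a·x + b·y + c and A as origin, the differences give:
  (-175)·a + (-155)·b = -1.74
  (-145)·a + (-165)·b = -1.50
Eliminate b (×(-165) and ×(-155), subtract): 6400·a = 54.600 → a = ∂z/∂x = +0.008531
Back-substitute: b = ∂z/∂y = +0.001594.
Steepest decrease is along −∇f = (-0.008531 E, -0.001594 N) → west.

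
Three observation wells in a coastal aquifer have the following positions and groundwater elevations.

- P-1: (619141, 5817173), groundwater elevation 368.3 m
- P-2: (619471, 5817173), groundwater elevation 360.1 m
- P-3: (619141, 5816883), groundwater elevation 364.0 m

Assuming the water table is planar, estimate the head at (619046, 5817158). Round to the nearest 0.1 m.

370.4 m

∂h/∂x = (360.1 − 368.3) / (619471 − 619141) = -0.02485
∂h/∂y = (364.0 − 368.3) / (5816883 − 5817173) = +0.01483
h(619046, 5817158) = 368.3 + (-0.02485)·(-95) + (+0.01483)·(-15) = 368.3 +2.361 -0.222 = 370.438 m.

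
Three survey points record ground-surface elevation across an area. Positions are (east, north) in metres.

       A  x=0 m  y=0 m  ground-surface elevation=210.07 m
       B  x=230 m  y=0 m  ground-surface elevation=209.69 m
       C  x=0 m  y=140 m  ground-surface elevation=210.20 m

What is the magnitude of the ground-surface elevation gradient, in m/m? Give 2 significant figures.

∂z/∂x = (209.69 − 210.07) / (230 − 0) = -0.001652
∂z/∂y = (210.20 − 210.07) / (140 − 0) = +0.0009286
|∇f| = √(-0.001652² + 0.0009286²) = 0.001895 m/m

0.0019 m/m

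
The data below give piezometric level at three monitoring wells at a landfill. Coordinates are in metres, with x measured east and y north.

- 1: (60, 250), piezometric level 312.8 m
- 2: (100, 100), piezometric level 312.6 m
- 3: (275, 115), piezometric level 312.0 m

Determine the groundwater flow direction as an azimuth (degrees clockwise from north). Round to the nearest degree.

097°

Differences from 1: to 2 (Δx, Δy, Δh) = (40, -150, -0.2); to 3 = (215, -135, -0.8).
Solve a·Δx + b·Δy = Δh: det = 40·(-135) − 215·(-150) = 26850.
∂h/∂x = [(-0.2)·(-135) − (-0.8)·(-150)] / 26850 = -0.003464
∂h/∂y = [40·(-0.8) − 215·(-0.2)] / 26850 = +0.0004097
Flow direction (−∇h) has components (+0.003464 E, -0.0004097 N).
Azimuth = atan2(E, N) = atan2(+0.003464, -0.0004097) = 96.7° ≈ 097°.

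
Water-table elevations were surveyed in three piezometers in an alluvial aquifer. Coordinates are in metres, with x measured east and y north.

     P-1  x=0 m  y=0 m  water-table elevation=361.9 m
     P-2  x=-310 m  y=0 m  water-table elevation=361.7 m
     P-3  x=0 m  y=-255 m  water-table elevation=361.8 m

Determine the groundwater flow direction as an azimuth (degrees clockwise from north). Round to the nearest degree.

∂h/∂x = (361.7 − 361.9) / (-310 − 0) = +0.0006452
∂h/∂y = (361.8 − 361.9) / (-255 − 0) = +0.0003922
Flow direction (−∇h) has components (-0.0006452 E, -0.0003922 N).
Azimuth = atan2(E, N) = atan2(-0.0006452, -0.0003922) = 238.7° ≈ 239°.

239°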